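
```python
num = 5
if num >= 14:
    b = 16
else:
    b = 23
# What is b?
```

Answer: 23

Derivation:
Trace (tracking b):
num = 5  # -> num = 5
if num >= 14:  # condition is False
else:
    b = 23  # -> b = 23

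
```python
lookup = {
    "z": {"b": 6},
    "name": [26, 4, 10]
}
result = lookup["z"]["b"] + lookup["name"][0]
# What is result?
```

Answer: 32

Derivation:
Trace (tracking result):
lookup = {'z': {'b': 6}, 'name': [26, 4, 10]}  # -> lookup = {'z': {'b': 6}, 'name': [26, 4, 10]}
result = lookup['z']['b'] + lookup['name'][0]  # -> result = 32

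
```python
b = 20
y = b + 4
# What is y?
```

Answer: 24

Derivation:
Trace (tracking y):
b = 20  # -> b = 20
y = b + 4  # -> y = 24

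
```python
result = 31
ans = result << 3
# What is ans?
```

Trace (tracking ans):
result = 31  # -> result = 31
ans = result << 3  # -> ans = 248

Answer: 248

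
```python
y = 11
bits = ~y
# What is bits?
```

Answer: -12

Derivation:
Trace (tracking bits):
y = 11  # -> y = 11
bits = ~y  # -> bits = -12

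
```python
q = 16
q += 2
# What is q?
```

Answer: 18

Derivation:
Trace (tracking q):
q = 16  # -> q = 16
q += 2  # -> q = 18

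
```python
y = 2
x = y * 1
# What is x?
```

Answer: 2

Derivation:
Trace (tracking x):
y = 2  # -> y = 2
x = y * 1  # -> x = 2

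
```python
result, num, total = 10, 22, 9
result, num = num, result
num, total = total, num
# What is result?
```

Trace (tracking result):
result, num, total = (10, 22, 9)  # -> result = 10, num = 22, total = 9
result, num = (num, result)  # -> result = 22, num = 10
num, total = (total, num)  # -> num = 9, total = 10

Answer: 22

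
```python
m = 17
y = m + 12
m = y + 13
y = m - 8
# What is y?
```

Answer: 34

Derivation:
Trace (tracking y):
m = 17  # -> m = 17
y = m + 12  # -> y = 29
m = y + 13  # -> m = 42
y = m - 8  # -> y = 34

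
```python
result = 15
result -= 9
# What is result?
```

Trace (tracking result):
result = 15  # -> result = 15
result -= 9  # -> result = 6

Answer: 6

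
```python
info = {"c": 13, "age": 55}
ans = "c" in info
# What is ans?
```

Answer: True

Derivation:
Trace (tracking ans):
info = {'c': 13, 'age': 55}  # -> info = {'c': 13, 'age': 55}
ans = 'c' in info  # -> ans = True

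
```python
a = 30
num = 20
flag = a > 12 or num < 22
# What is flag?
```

Answer: True

Derivation:
Trace (tracking flag):
a = 30  # -> a = 30
num = 20  # -> num = 20
flag = a > 12 or num < 22  # -> flag = True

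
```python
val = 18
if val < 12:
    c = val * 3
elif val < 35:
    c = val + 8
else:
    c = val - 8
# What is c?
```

Answer: 26

Derivation:
Trace (tracking c):
val = 18  # -> val = 18
if val < 12:  # condition is False
elif val < 35:  # condition is True
    c = val + 8  # -> c = 26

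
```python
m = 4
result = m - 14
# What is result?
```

Answer: -10

Derivation:
Trace (tracking result):
m = 4  # -> m = 4
result = m - 14  # -> result = -10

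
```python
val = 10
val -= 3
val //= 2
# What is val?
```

Answer: 3

Derivation:
Trace (tracking val):
val = 10  # -> val = 10
val -= 3  # -> val = 7
val //= 2  # -> val = 3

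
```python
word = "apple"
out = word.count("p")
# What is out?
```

Answer: 2

Derivation:
Trace (tracking out):
word = 'apple'  # -> word = 'apple'
out = word.count('p')  # -> out = 2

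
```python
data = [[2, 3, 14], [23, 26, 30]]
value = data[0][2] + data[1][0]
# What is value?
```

Trace (tracking value):
data = [[2, 3, 14], [23, 26, 30]]  # -> data = [[2, 3, 14], [23, 26, 30]]
value = data[0][2] + data[1][0]  # -> value = 37

Answer: 37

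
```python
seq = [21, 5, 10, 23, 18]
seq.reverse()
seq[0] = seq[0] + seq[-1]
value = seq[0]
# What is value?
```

Answer: 39

Derivation:
Trace (tracking value):
seq = [21, 5, 10, 23, 18]  # -> seq = [21, 5, 10, 23, 18]
seq.reverse()  # -> seq = [18, 23, 10, 5, 21]
seq[0] = seq[0] + seq[-1]  # -> seq = [39, 23, 10, 5, 21]
value = seq[0]  # -> value = 39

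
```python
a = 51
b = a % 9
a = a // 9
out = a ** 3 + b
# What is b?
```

Trace (tracking b):
a = 51  # -> a = 51
b = a % 9  # -> b = 6
a = a // 9  # -> a = 5
out = a ** 3 + b  # -> out = 131

Answer: 6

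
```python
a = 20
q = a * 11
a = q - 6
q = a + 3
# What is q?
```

Answer: 217

Derivation:
Trace (tracking q):
a = 20  # -> a = 20
q = a * 11  # -> q = 220
a = q - 6  # -> a = 214
q = a + 3  # -> q = 217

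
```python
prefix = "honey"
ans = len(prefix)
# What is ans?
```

Trace (tracking ans):
prefix = 'honey'  # -> prefix = 'honey'
ans = len(prefix)  # -> ans = 5

Answer: 5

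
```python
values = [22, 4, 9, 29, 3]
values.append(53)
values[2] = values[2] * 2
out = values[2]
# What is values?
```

Trace (tracking values):
values = [22, 4, 9, 29, 3]  # -> values = [22, 4, 9, 29, 3]
values.append(53)  # -> values = [22, 4, 9, 29, 3, 53]
values[2] = values[2] * 2  # -> values = [22, 4, 18, 29, 3, 53]
out = values[2]  # -> out = 18

Answer: [22, 4, 18, 29, 3, 53]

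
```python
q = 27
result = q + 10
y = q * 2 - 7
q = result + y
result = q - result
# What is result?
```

Answer: 47

Derivation:
Trace (tracking result):
q = 27  # -> q = 27
result = q + 10  # -> result = 37
y = q * 2 - 7  # -> y = 47
q = result + y  # -> q = 84
result = q - result  # -> result = 47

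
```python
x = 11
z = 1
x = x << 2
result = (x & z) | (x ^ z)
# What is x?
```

Trace (tracking x):
x = 11  # -> x = 11
z = 1  # -> z = 1
x = x << 2  # -> x = 44
result = x & z | x ^ z  # -> result = 45

Answer: 44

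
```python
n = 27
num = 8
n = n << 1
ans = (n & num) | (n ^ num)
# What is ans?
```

Answer: 62

Derivation:
Trace (tracking ans):
n = 27  # -> n = 27
num = 8  # -> num = 8
n = n << 1  # -> n = 54
ans = n & num | n ^ num  # -> ans = 62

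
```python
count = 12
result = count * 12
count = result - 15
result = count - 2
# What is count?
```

Answer: 129

Derivation:
Trace (tracking count):
count = 12  # -> count = 12
result = count * 12  # -> result = 144
count = result - 15  # -> count = 129
result = count - 2  # -> result = 127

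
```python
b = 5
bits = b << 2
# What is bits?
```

Trace (tracking bits):
b = 5  # -> b = 5
bits = b << 2  # -> bits = 20

Answer: 20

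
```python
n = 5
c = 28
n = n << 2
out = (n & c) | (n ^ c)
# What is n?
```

Trace (tracking n):
n = 5  # -> n = 5
c = 28  # -> c = 28
n = n << 2  # -> n = 20
out = n & c | n ^ c  # -> out = 28

Answer: 20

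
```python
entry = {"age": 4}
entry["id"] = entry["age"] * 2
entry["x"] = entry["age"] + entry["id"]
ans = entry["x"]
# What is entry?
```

Answer: {'age': 4, 'id': 8, 'x': 12}

Derivation:
Trace (tracking entry):
entry = {'age': 4}  # -> entry = {'age': 4}
entry['id'] = entry['age'] * 2  # -> entry = {'age': 4, 'id': 8}
entry['x'] = entry['age'] + entry['id']  # -> entry = {'age': 4, 'id': 8, 'x': 12}
ans = entry['x']  # -> ans = 12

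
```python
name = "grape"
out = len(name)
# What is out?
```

Answer: 5

Derivation:
Trace (tracking out):
name = 'grape'  # -> name = 'grape'
out = len(name)  # -> out = 5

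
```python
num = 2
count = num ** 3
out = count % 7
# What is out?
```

Answer: 1

Derivation:
Trace (tracking out):
num = 2  # -> num = 2
count = num ** 3  # -> count = 8
out = count % 7  # -> out = 1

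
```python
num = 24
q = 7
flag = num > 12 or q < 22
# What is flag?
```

Answer: True

Derivation:
Trace (tracking flag):
num = 24  # -> num = 24
q = 7  # -> q = 7
flag = num > 12 or q < 22  # -> flag = True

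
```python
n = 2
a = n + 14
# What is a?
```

Trace (tracking a):
n = 2  # -> n = 2
a = n + 14  # -> a = 16

Answer: 16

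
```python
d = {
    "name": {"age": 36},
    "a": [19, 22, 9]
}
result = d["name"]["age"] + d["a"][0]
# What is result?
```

Trace (tracking result):
d = {'name': {'age': 36}, 'a': [19, 22, 9]}  # -> d = {'name': {'age': 36}, 'a': [19, 22, 9]}
result = d['name']['age'] + d['a'][0]  # -> result = 55

Answer: 55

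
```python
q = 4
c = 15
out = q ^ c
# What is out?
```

Trace (tracking out):
q = 4  # -> q = 4
c = 15  # -> c = 15
out = q ^ c  # -> out = 11

Answer: 11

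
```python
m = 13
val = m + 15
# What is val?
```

Answer: 28

Derivation:
Trace (tracking val):
m = 13  # -> m = 13
val = m + 15  # -> val = 28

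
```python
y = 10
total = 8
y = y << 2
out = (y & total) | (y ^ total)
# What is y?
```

Trace (tracking y):
y = 10  # -> y = 10
total = 8  # -> total = 8
y = y << 2  # -> y = 40
out = y & total | y ^ total  # -> out = 40

Answer: 40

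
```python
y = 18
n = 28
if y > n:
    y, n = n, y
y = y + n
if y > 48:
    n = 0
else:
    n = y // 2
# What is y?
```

Trace (tracking y):
y = 18  # -> y = 18
n = 28  # -> n = 28
if y > n:  # condition is False
y = y + n  # -> y = 46
if y > 48:  # condition is False
else:
    n = y // 2  # -> n = 23

Answer: 46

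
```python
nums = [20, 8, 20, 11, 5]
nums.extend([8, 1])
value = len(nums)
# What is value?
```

Trace (tracking value):
nums = [20, 8, 20, 11, 5]  # -> nums = [20, 8, 20, 11, 5]
nums.extend([8, 1])  # -> nums = [20, 8, 20, 11, 5, 8, 1]
value = len(nums)  # -> value = 7

Answer: 7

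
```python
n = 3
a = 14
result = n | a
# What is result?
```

Trace (tracking result):
n = 3  # -> n = 3
a = 14  # -> a = 14
result = n | a  # -> result = 15

Answer: 15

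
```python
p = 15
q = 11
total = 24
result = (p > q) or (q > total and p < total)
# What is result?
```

Answer: True

Derivation:
Trace (tracking result):
p = 15  # -> p = 15
q = 11  # -> q = 11
total = 24  # -> total = 24
result = p > q or (q > total and p < total)  # -> result = True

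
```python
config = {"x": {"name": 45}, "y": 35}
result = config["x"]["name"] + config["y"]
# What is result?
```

Trace (tracking result):
config = {'x': {'name': 45}, 'y': 35}  # -> config = {'x': {'name': 45}, 'y': 35}
result = config['x']['name'] + config['y']  # -> result = 80

Answer: 80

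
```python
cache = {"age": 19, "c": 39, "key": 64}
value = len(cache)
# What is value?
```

Trace (tracking value):
cache = {'age': 19, 'c': 39, 'key': 64}  # -> cache = {'age': 19, 'c': 39, 'key': 64}
value = len(cache)  # -> value = 3

Answer: 3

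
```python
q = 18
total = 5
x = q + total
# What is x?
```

Trace (tracking x):
q = 18  # -> q = 18
total = 5  # -> total = 5
x = q + total  # -> x = 23

Answer: 23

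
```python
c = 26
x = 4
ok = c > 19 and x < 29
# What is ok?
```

Answer: True

Derivation:
Trace (tracking ok):
c = 26  # -> c = 26
x = 4  # -> x = 4
ok = c > 19 and x < 29  # -> ok = True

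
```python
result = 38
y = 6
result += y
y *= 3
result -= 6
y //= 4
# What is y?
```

Answer: 4

Derivation:
Trace (tracking y):
result = 38  # -> result = 38
y = 6  # -> y = 6
result += y  # -> result = 44
y *= 3  # -> y = 18
result -= 6  # -> result = 38
y //= 4  # -> y = 4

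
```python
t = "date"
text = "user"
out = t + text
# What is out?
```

Trace (tracking out):
t = 'date'  # -> t = 'date'
text = 'user'  # -> text = 'user'
out = t + text  # -> out = 'dateuser'

Answer: 'dateuser'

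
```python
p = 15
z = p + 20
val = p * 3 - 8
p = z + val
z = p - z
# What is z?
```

Answer: 37

Derivation:
Trace (tracking z):
p = 15  # -> p = 15
z = p + 20  # -> z = 35
val = p * 3 - 8  # -> val = 37
p = z + val  # -> p = 72
z = p - z  # -> z = 37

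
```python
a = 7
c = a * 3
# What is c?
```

Answer: 21

Derivation:
Trace (tracking c):
a = 7  # -> a = 7
c = a * 3  # -> c = 21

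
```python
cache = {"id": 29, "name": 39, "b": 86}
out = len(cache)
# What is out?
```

Trace (tracking out):
cache = {'id': 29, 'name': 39, 'b': 86}  # -> cache = {'id': 29, 'name': 39, 'b': 86}
out = len(cache)  # -> out = 3

Answer: 3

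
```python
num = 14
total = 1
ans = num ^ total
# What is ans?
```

Answer: 15

Derivation:
Trace (tracking ans):
num = 14  # -> num = 14
total = 1  # -> total = 1
ans = num ^ total  # -> ans = 15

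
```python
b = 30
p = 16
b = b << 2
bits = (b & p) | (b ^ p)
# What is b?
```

Trace (tracking b):
b = 30  # -> b = 30
p = 16  # -> p = 16
b = b << 2  # -> b = 120
bits = b & p | b ^ p  # -> bits = 120

Answer: 120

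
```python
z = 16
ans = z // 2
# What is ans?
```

Answer: 8

Derivation:
Trace (tracking ans):
z = 16  # -> z = 16
ans = z // 2  # -> ans = 8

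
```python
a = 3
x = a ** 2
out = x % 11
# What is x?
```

Answer: 9

Derivation:
Trace (tracking x):
a = 3  # -> a = 3
x = a ** 2  # -> x = 9
out = x % 11  # -> out = 9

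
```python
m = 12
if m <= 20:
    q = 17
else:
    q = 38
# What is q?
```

Answer: 17

Derivation:
Trace (tracking q):
m = 12  # -> m = 12
if m <= 20:  # condition is True
    q = 17  # -> q = 17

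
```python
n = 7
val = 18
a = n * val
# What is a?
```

Trace (tracking a):
n = 7  # -> n = 7
val = 18  # -> val = 18
a = n * val  # -> a = 126

Answer: 126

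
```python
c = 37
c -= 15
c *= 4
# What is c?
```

Trace (tracking c):
c = 37  # -> c = 37
c -= 15  # -> c = 22
c *= 4  # -> c = 88

Answer: 88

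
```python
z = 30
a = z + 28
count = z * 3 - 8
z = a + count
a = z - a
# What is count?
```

Answer: 82

Derivation:
Trace (tracking count):
z = 30  # -> z = 30
a = z + 28  # -> a = 58
count = z * 3 - 8  # -> count = 82
z = a + count  # -> z = 140
a = z - a  # -> a = 82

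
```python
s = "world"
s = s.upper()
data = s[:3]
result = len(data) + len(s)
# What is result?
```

Trace (tracking result):
s = 'world'  # -> s = 'world'
s = s.upper()  # -> s = 'WORLD'
data = s[:3]  # -> data = 'WOR'
result = len(data) + len(s)  # -> result = 8

Answer: 8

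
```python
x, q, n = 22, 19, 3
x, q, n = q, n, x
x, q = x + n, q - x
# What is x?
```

Trace (tracking x):
x, q, n = (22, 19, 3)  # -> x = 22, q = 19, n = 3
x, q, n = (q, n, x)  # -> x = 19, q = 3, n = 22
x, q = (x + n, q - x)  # -> x = 41, q = -16

Answer: 41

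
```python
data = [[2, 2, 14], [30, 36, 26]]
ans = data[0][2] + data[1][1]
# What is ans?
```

Trace (tracking ans):
data = [[2, 2, 14], [30, 36, 26]]  # -> data = [[2, 2, 14], [30, 36, 26]]
ans = data[0][2] + data[1][1]  # -> ans = 50

Answer: 50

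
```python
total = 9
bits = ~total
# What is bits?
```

Trace (tracking bits):
total = 9  # -> total = 9
bits = ~total  # -> bits = -10

Answer: -10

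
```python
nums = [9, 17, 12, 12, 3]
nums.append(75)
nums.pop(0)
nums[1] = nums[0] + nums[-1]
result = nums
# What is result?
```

Trace (tracking result):
nums = [9, 17, 12, 12, 3]  # -> nums = [9, 17, 12, 12, 3]
nums.append(75)  # -> nums = [9, 17, 12, 12, 3, 75]
nums.pop(0)  # -> nums = [17, 12, 12, 3, 75]
nums[1] = nums[0] + nums[-1]  # -> nums = [17, 92, 12, 3, 75]
result = nums  # -> result = [17, 92, 12, 3, 75]

Answer: [17, 92, 12, 3, 75]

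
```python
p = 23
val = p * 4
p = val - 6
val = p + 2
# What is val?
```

Trace (tracking val):
p = 23  # -> p = 23
val = p * 4  # -> val = 92
p = val - 6  # -> p = 86
val = p + 2  # -> val = 88

Answer: 88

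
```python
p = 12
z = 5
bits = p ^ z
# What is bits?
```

Answer: 9

Derivation:
Trace (tracking bits):
p = 12  # -> p = 12
z = 5  # -> z = 5
bits = p ^ z  # -> bits = 9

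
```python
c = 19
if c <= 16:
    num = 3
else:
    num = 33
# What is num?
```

Answer: 33

Derivation:
Trace (tracking num):
c = 19  # -> c = 19
if c <= 16:  # condition is False
else:
    num = 33  # -> num = 33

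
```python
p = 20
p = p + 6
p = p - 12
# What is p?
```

Trace (tracking p):
p = 20  # -> p = 20
p = p + 6  # -> p = 26
p = p - 12  # -> p = 14

Answer: 14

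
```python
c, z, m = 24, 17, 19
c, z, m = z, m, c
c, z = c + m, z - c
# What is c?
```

Trace (tracking c):
c, z, m = (24, 17, 19)  # -> c = 24, z = 17, m = 19
c, z, m = (z, m, c)  # -> c = 17, z = 19, m = 24
c, z = (c + m, z - c)  # -> c = 41, z = 2

Answer: 41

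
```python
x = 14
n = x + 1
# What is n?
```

Trace (tracking n):
x = 14  # -> x = 14
n = x + 1  # -> n = 15

Answer: 15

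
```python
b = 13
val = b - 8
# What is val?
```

Answer: 5

Derivation:
Trace (tracking val):
b = 13  # -> b = 13
val = b - 8  # -> val = 5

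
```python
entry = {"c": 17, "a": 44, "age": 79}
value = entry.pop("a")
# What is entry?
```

Trace (tracking entry):
entry = {'c': 17, 'a': 44, 'age': 79}  # -> entry = {'c': 17, 'a': 44, 'age': 79}
value = entry.pop('a')  # -> value = 44

Answer: {'c': 17, 'age': 79}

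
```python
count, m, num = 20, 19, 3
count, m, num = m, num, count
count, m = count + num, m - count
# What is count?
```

Answer: 39

Derivation:
Trace (tracking count):
count, m, num = (20, 19, 3)  # -> count = 20, m = 19, num = 3
count, m, num = (m, num, count)  # -> count = 19, m = 3, num = 20
count, m = (count + num, m - count)  # -> count = 39, m = -16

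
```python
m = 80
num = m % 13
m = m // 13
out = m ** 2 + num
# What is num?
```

Answer: 2

Derivation:
Trace (tracking num):
m = 80  # -> m = 80
num = m % 13  # -> num = 2
m = m // 13  # -> m = 6
out = m ** 2 + num  # -> out = 38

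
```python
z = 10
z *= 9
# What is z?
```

Answer: 90

Derivation:
Trace (tracking z):
z = 10  # -> z = 10
z *= 9  # -> z = 90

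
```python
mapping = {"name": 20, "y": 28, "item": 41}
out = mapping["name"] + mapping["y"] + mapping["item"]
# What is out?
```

Answer: 89

Derivation:
Trace (tracking out):
mapping = {'name': 20, 'y': 28, 'item': 41}  # -> mapping = {'name': 20, 'y': 28, 'item': 41}
out = mapping['name'] + mapping['y'] + mapping['item']  # -> out = 89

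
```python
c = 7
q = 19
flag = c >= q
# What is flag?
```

Answer: False

Derivation:
Trace (tracking flag):
c = 7  # -> c = 7
q = 19  # -> q = 19
flag = c >= q  # -> flag = False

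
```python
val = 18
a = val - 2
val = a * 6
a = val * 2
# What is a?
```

Trace (tracking a):
val = 18  # -> val = 18
a = val - 2  # -> a = 16
val = a * 6  # -> val = 96
a = val * 2  # -> a = 192

Answer: 192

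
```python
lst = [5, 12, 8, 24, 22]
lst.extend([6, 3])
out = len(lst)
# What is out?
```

Answer: 7

Derivation:
Trace (tracking out):
lst = [5, 12, 8, 24, 22]  # -> lst = [5, 12, 8, 24, 22]
lst.extend([6, 3])  # -> lst = [5, 12, 8, 24, 22, 6, 3]
out = len(lst)  # -> out = 7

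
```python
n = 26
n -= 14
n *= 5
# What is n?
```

Trace (tracking n):
n = 26  # -> n = 26
n -= 14  # -> n = 12
n *= 5  # -> n = 60

Answer: 60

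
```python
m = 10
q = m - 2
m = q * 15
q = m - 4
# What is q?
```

Answer: 116

Derivation:
Trace (tracking q):
m = 10  # -> m = 10
q = m - 2  # -> q = 8
m = q * 15  # -> m = 120
q = m - 4  # -> q = 116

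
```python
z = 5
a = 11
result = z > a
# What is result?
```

Trace (tracking result):
z = 5  # -> z = 5
a = 11  # -> a = 11
result = z > a  # -> result = False

Answer: False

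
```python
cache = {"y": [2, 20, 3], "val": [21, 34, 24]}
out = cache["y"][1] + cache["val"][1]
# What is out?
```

Answer: 54

Derivation:
Trace (tracking out):
cache = {'y': [2, 20, 3], 'val': [21, 34, 24]}  # -> cache = {'y': [2, 20, 3], 'val': [21, 34, 24]}
out = cache['y'][1] + cache['val'][1]  # -> out = 54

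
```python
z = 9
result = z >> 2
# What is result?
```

Trace (tracking result):
z = 9  # -> z = 9
result = z >> 2  # -> result = 2

Answer: 2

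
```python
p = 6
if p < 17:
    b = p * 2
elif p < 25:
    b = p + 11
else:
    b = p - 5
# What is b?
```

Answer: 12

Derivation:
Trace (tracking b):
p = 6  # -> p = 6
if p < 17:  # condition is True
    b = p * 2  # -> b = 12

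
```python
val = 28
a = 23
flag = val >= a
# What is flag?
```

Trace (tracking flag):
val = 28  # -> val = 28
a = 23  # -> a = 23
flag = val >= a  # -> flag = True

Answer: True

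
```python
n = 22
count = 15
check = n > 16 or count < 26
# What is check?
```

Trace (tracking check):
n = 22  # -> n = 22
count = 15  # -> count = 15
check = n > 16 or count < 26  # -> check = True

Answer: True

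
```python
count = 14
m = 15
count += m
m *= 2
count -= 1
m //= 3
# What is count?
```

Answer: 28

Derivation:
Trace (tracking count):
count = 14  # -> count = 14
m = 15  # -> m = 15
count += m  # -> count = 29
m *= 2  # -> m = 30
count -= 1  # -> count = 28
m //= 3  # -> m = 10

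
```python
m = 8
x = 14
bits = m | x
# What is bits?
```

Answer: 14

Derivation:
Trace (tracking bits):
m = 8  # -> m = 8
x = 14  # -> x = 14
bits = m | x  # -> bits = 14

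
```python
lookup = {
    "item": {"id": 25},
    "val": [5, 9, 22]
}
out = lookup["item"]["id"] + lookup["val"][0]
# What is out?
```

Trace (tracking out):
lookup = {'item': {'id': 25}, 'val': [5, 9, 22]}  # -> lookup = {'item': {'id': 25}, 'val': [5, 9, 22]}
out = lookup['item']['id'] + lookup['val'][0]  # -> out = 30

Answer: 30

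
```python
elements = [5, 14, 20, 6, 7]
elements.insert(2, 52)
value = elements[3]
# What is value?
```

Answer: 20

Derivation:
Trace (tracking value):
elements = [5, 14, 20, 6, 7]  # -> elements = [5, 14, 20, 6, 7]
elements.insert(2, 52)  # -> elements = [5, 14, 52, 20, 6, 7]
value = elements[3]  # -> value = 20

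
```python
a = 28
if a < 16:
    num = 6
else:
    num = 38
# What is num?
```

Trace (tracking num):
a = 28  # -> a = 28
if a < 16:  # condition is False
else:
    num = 38  # -> num = 38

Answer: 38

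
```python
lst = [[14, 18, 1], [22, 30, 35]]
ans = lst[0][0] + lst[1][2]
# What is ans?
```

Trace (tracking ans):
lst = [[14, 18, 1], [22, 30, 35]]  # -> lst = [[14, 18, 1], [22, 30, 35]]
ans = lst[0][0] + lst[1][2]  # -> ans = 49

Answer: 49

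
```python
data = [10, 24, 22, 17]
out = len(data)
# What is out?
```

Trace (tracking out):
data = [10, 24, 22, 17]  # -> data = [10, 24, 22, 17]
out = len(data)  # -> out = 4

Answer: 4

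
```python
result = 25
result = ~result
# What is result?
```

Trace (tracking result):
result = 25  # -> result = 25
result = ~result  # -> result = -26

Answer: -26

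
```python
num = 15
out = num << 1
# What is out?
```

Answer: 30

Derivation:
Trace (tracking out):
num = 15  # -> num = 15
out = num << 1  # -> out = 30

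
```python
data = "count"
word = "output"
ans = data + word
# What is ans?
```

Answer: 'countoutput'

Derivation:
Trace (tracking ans):
data = 'count'  # -> data = 'count'
word = 'output'  # -> word = 'output'
ans = data + word  # -> ans = 'countoutput'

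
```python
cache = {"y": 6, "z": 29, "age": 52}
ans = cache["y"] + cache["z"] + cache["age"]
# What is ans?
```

Trace (tracking ans):
cache = {'y': 6, 'z': 29, 'age': 52}  # -> cache = {'y': 6, 'z': 29, 'age': 52}
ans = cache['y'] + cache['z'] + cache['age']  # -> ans = 87

Answer: 87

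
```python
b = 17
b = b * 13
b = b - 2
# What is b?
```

Trace (tracking b):
b = 17  # -> b = 17
b = b * 13  # -> b = 221
b = b - 2  # -> b = 219

Answer: 219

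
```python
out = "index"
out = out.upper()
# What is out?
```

Answer: 'INDEX'

Derivation:
Trace (tracking out):
out = 'index'  # -> out = 'index'
out = out.upper()  # -> out = 'INDEX'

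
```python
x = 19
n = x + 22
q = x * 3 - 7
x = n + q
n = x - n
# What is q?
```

Answer: 50

Derivation:
Trace (tracking q):
x = 19  # -> x = 19
n = x + 22  # -> n = 41
q = x * 3 - 7  # -> q = 50
x = n + q  # -> x = 91
n = x - n  # -> n = 50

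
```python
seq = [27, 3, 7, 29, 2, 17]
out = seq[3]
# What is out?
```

Trace (tracking out):
seq = [27, 3, 7, 29, 2, 17]  # -> seq = [27, 3, 7, 29, 2, 17]
out = seq[3]  # -> out = 29

Answer: 29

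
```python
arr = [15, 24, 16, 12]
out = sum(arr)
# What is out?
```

Trace (tracking out):
arr = [15, 24, 16, 12]  # -> arr = [15, 24, 16, 12]
out = sum(arr)  # -> out = 67

Answer: 67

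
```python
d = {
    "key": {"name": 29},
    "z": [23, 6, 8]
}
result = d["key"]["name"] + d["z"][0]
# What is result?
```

Answer: 52

Derivation:
Trace (tracking result):
d = {'key': {'name': 29}, 'z': [23, 6, 8]}  # -> d = {'key': {'name': 29}, 'z': [23, 6, 8]}
result = d['key']['name'] + d['z'][0]  # -> result = 52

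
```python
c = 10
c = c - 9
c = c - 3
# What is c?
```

Trace (tracking c):
c = 10  # -> c = 10
c = c - 9  # -> c = 1
c = c - 3  # -> c = -2

Answer: -2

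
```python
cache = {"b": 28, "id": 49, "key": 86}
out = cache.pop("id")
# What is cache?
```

Answer: {'b': 28, 'key': 86}

Derivation:
Trace (tracking cache):
cache = {'b': 28, 'id': 49, 'key': 86}  # -> cache = {'b': 28, 'id': 49, 'key': 86}
out = cache.pop('id')  # -> out = 49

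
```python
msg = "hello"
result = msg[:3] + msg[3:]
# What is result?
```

Answer: 'hello'

Derivation:
Trace (tracking result):
msg = 'hello'  # -> msg = 'hello'
result = msg[:3] + msg[3:]  # -> result = 'hello'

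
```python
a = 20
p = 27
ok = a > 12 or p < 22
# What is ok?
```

Answer: True

Derivation:
Trace (tracking ok):
a = 20  # -> a = 20
p = 27  # -> p = 27
ok = a > 12 or p < 22  # -> ok = True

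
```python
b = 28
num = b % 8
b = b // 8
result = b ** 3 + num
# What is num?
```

Answer: 4

Derivation:
Trace (tracking num):
b = 28  # -> b = 28
num = b % 8  # -> num = 4
b = b // 8  # -> b = 3
result = b ** 3 + num  # -> result = 31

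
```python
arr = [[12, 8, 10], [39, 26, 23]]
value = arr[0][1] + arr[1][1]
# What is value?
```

Trace (tracking value):
arr = [[12, 8, 10], [39, 26, 23]]  # -> arr = [[12, 8, 10], [39, 26, 23]]
value = arr[0][1] + arr[1][1]  # -> value = 34

Answer: 34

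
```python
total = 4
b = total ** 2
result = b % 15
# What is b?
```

Answer: 16

Derivation:
Trace (tracking b):
total = 4  # -> total = 4
b = total ** 2  # -> b = 16
result = b % 15  # -> result = 1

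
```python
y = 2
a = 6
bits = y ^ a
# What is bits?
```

Trace (tracking bits):
y = 2  # -> y = 2
a = 6  # -> a = 6
bits = y ^ a  # -> bits = 4

Answer: 4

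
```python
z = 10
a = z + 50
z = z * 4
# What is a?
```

Trace (tracking a):
z = 10  # -> z = 10
a = z + 50  # -> a = 60
z = z * 4  # -> z = 40

Answer: 60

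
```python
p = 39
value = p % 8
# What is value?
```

Trace (tracking value):
p = 39  # -> p = 39
value = p % 8  # -> value = 7

Answer: 7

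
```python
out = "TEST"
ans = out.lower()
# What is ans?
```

Trace (tracking ans):
out = 'TEST'  # -> out = 'TEST'
ans = out.lower()  # -> ans = 'test'

Answer: 'test'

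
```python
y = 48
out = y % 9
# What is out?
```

Trace (tracking out):
y = 48  # -> y = 48
out = y % 9  # -> out = 3

Answer: 3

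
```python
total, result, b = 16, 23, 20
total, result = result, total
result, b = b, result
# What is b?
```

Trace (tracking b):
total, result, b = (16, 23, 20)  # -> total = 16, result = 23, b = 20
total, result = (result, total)  # -> total = 23, result = 16
result, b = (b, result)  # -> result = 20, b = 16

Answer: 16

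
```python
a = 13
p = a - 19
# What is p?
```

Answer: -6

Derivation:
Trace (tracking p):
a = 13  # -> a = 13
p = a - 19  # -> p = -6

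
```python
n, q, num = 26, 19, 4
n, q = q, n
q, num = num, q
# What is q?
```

Trace (tracking q):
n, q, num = (26, 19, 4)  # -> n = 26, q = 19, num = 4
n, q = (q, n)  # -> n = 19, q = 26
q, num = (num, q)  # -> q = 4, num = 26

Answer: 4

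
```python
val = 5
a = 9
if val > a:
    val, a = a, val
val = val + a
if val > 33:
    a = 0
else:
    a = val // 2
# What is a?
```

Answer: 7

Derivation:
Trace (tracking a):
val = 5  # -> val = 5
a = 9  # -> a = 9
if val > a:  # condition is False
val = val + a  # -> val = 14
if val > 33:  # condition is False
else:
    a = val // 2  # -> a = 7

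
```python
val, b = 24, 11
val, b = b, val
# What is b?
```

Answer: 24

Derivation:
Trace (tracking b):
val, b = (24, 11)  # -> val = 24, b = 11
val, b = (b, val)  # -> val = 11, b = 24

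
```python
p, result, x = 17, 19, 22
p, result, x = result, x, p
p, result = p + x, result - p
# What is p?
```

Answer: 36

Derivation:
Trace (tracking p):
p, result, x = (17, 19, 22)  # -> p = 17, result = 19, x = 22
p, result, x = (result, x, p)  # -> p = 19, result = 22, x = 17
p, result = (p + x, result - p)  # -> p = 36, result = 3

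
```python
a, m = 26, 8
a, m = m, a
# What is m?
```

Answer: 26

Derivation:
Trace (tracking m):
a, m = (26, 8)  # -> a = 26, m = 8
a, m = (m, a)  # -> a = 8, m = 26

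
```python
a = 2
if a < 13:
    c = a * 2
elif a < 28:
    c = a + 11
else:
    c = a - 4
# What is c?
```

Trace (tracking c):
a = 2  # -> a = 2
if a < 13:  # condition is True
    c = a * 2  # -> c = 4

Answer: 4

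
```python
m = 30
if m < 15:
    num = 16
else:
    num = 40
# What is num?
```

Answer: 40

Derivation:
Trace (tracking num):
m = 30  # -> m = 30
if m < 15:  # condition is False
else:
    num = 40  # -> num = 40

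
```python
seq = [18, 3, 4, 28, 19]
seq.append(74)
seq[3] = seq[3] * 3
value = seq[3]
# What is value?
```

Trace (tracking value):
seq = [18, 3, 4, 28, 19]  # -> seq = [18, 3, 4, 28, 19]
seq.append(74)  # -> seq = [18, 3, 4, 28, 19, 74]
seq[3] = seq[3] * 3  # -> seq = [18, 3, 4, 84, 19, 74]
value = seq[3]  # -> value = 84

Answer: 84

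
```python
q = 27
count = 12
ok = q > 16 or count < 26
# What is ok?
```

Trace (tracking ok):
q = 27  # -> q = 27
count = 12  # -> count = 12
ok = q > 16 or count < 26  # -> ok = True

Answer: True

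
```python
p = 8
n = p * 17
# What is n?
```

Answer: 136

Derivation:
Trace (tracking n):
p = 8  # -> p = 8
n = p * 17  # -> n = 136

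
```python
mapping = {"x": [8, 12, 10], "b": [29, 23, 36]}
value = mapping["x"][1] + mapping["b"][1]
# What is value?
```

Answer: 35

Derivation:
Trace (tracking value):
mapping = {'x': [8, 12, 10], 'b': [29, 23, 36]}  # -> mapping = {'x': [8, 12, 10], 'b': [29, 23, 36]}
value = mapping['x'][1] + mapping['b'][1]  # -> value = 35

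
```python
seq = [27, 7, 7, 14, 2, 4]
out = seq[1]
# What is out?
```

Trace (tracking out):
seq = [27, 7, 7, 14, 2, 4]  # -> seq = [27, 7, 7, 14, 2, 4]
out = seq[1]  # -> out = 7

Answer: 7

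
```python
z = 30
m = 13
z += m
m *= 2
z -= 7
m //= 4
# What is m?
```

Answer: 6

Derivation:
Trace (tracking m):
z = 30  # -> z = 30
m = 13  # -> m = 13
z += m  # -> z = 43
m *= 2  # -> m = 26
z -= 7  # -> z = 36
m //= 4  # -> m = 6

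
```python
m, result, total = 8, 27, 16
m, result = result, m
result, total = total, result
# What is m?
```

Answer: 27

Derivation:
Trace (tracking m):
m, result, total = (8, 27, 16)  # -> m = 8, result = 27, total = 16
m, result = (result, m)  # -> m = 27, result = 8
result, total = (total, result)  # -> result = 16, total = 8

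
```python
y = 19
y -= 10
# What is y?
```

Answer: 9

Derivation:
Trace (tracking y):
y = 19  # -> y = 19
y -= 10  # -> y = 9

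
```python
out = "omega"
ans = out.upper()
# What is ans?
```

Trace (tracking ans):
out = 'omega'  # -> out = 'omega'
ans = out.upper()  # -> ans = 'OMEGA'

Answer: 'OMEGA'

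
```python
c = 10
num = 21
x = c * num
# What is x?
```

Answer: 210

Derivation:
Trace (tracking x):
c = 10  # -> c = 10
num = 21  # -> num = 21
x = c * num  # -> x = 210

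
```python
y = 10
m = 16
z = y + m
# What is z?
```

Answer: 26

Derivation:
Trace (tracking z):
y = 10  # -> y = 10
m = 16  # -> m = 16
z = y + m  # -> z = 26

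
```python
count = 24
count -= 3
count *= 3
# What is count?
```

Trace (tracking count):
count = 24  # -> count = 24
count -= 3  # -> count = 21
count *= 3  # -> count = 63

Answer: 63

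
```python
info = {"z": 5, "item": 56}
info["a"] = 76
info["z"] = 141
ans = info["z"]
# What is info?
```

Trace (tracking info):
info = {'z': 5, 'item': 56}  # -> info = {'z': 5, 'item': 56}
info['a'] = 76  # -> info = {'z': 5, 'item': 56, 'a': 76}
info['z'] = 141  # -> info = {'z': 141, 'item': 56, 'a': 76}
ans = info['z']  # -> ans = 141

Answer: {'z': 141, 'item': 56, 'a': 76}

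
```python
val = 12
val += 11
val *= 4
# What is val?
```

Trace (tracking val):
val = 12  # -> val = 12
val += 11  # -> val = 23
val *= 4  # -> val = 92

Answer: 92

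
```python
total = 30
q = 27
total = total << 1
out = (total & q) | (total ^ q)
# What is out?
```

Answer: 63

Derivation:
Trace (tracking out):
total = 30  # -> total = 30
q = 27  # -> q = 27
total = total << 1  # -> total = 60
out = total & q | total ^ q  # -> out = 63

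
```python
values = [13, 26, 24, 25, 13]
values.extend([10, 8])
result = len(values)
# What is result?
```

Answer: 7

Derivation:
Trace (tracking result):
values = [13, 26, 24, 25, 13]  # -> values = [13, 26, 24, 25, 13]
values.extend([10, 8])  # -> values = [13, 26, 24, 25, 13, 10, 8]
result = len(values)  # -> result = 7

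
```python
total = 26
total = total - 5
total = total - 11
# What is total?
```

Trace (tracking total):
total = 26  # -> total = 26
total = total - 5  # -> total = 21
total = total - 11  # -> total = 10

Answer: 10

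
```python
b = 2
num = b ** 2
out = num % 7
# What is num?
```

Trace (tracking num):
b = 2  # -> b = 2
num = b ** 2  # -> num = 4
out = num % 7  # -> out = 4

Answer: 4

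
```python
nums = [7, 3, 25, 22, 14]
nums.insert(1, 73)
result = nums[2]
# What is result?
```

Answer: 3

Derivation:
Trace (tracking result):
nums = [7, 3, 25, 22, 14]  # -> nums = [7, 3, 25, 22, 14]
nums.insert(1, 73)  # -> nums = [7, 73, 3, 25, 22, 14]
result = nums[2]  # -> result = 3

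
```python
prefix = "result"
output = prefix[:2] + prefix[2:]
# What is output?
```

Trace (tracking output):
prefix = 'result'  # -> prefix = 'result'
output = prefix[:2] + prefix[2:]  # -> output = 'result'

Answer: 'result'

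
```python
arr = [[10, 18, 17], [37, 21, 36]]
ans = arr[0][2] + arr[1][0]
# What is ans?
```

Answer: 54

Derivation:
Trace (tracking ans):
arr = [[10, 18, 17], [37, 21, 36]]  # -> arr = [[10, 18, 17], [37, 21, 36]]
ans = arr[0][2] + arr[1][0]  # -> ans = 54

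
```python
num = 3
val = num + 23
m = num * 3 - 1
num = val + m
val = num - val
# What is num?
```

Answer: 34

Derivation:
Trace (tracking num):
num = 3  # -> num = 3
val = num + 23  # -> val = 26
m = num * 3 - 1  # -> m = 8
num = val + m  # -> num = 34
val = num - val  # -> val = 8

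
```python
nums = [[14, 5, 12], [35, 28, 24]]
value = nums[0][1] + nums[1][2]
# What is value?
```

Answer: 29

Derivation:
Trace (tracking value):
nums = [[14, 5, 12], [35, 28, 24]]  # -> nums = [[14, 5, 12], [35, 28, 24]]
value = nums[0][1] + nums[1][2]  # -> value = 29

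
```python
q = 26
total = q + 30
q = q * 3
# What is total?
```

Trace (tracking total):
q = 26  # -> q = 26
total = q + 30  # -> total = 56
q = q * 3  # -> q = 78

Answer: 56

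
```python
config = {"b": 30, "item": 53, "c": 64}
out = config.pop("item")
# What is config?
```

Trace (tracking config):
config = {'b': 30, 'item': 53, 'c': 64}  # -> config = {'b': 30, 'item': 53, 'c': 64}
out = config.pop('item')  # -> out = 53

Answer: {'b': 30, 'c': 64}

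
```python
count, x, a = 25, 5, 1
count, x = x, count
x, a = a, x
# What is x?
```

Trace (tracking x):
count, x, a = (25, 5, 1)  # -> count = 25, x = 5, a = 1
count, x = (x, count)  # -> count = 5, x = 25
x, a = (a, x)  # -> x = 1, a = 25

Answer: 1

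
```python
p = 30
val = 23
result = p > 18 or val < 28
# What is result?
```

Trace (tracking result):
p = 30  # -> p = 30
val = 23  # -> val = 23
result = p > 18 or val < 28  # -> result = True

Answer: True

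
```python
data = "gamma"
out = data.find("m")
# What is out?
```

Answer: 2

Derivation:
Trace (tracking out):
data = 'gamma'  # -> data = 'gamma'
out = data.find('m')  # -> out = 2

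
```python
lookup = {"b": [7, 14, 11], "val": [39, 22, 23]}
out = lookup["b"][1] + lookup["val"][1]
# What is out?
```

Trace (tracking out):
lookup = {'b': [7, 14, 11], 'val': [39, 22, 23]}  # -> lookup = {'b': [7, 14, 11], 'val': [39, 22, 23]}
out = lookup['b'][1] + lookup['val'][1]  # -> out = 36

Answer: 36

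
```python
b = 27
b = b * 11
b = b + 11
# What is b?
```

Trace (tracking b):
b = 27  # -> b = 27
b = b * 11  # -> b = 297
b = b + 11  # -> b = 308

Answer: 308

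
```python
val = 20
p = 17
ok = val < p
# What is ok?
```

Trace (tracking ok):
val = 20  # -> val = 20
p = 17  # -> p = 17
ok = val < p  # -> ok = False

Answer: False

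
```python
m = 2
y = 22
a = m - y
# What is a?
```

Answer: -20

Derivation:
Trace (tracking a):
m = 2  # -> m = 2
y = 22  # -> y = 22
a = m - y  # -> a = -20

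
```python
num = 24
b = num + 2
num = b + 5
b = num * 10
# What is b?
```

Answer: 310

Derivation:
Trace (tracking b):
num = 24  # -> num = 24
b = num + 2  # -> b = 26
num = b + 5  # -> num = 31
b = num * 10  # -> b = 310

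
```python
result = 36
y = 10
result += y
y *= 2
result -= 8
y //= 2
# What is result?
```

Trace (tracking result):
result = 36  # -> result = 36
y = 10  # -> y = 10
result += y  # -> result = 46
y *= 2  # -> y = 20
result -= 8  # -> result = 38
y //= 2  # -> y = 10

Answer: 38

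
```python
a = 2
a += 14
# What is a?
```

Answer: 16

Derivation:
Trace (tracking a):
a = 2  # -> a = 2
a += 14  # -> a = 16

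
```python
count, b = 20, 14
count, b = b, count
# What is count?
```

Trace (tracking count):
count, b = (20, 14)  # -> count = 20, b = 14
count, b = (b, count)  # -> count = 14, b = 20

Answer: 14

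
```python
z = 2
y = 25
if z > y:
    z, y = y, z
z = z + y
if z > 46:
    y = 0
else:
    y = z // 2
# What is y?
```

Trace (tracking y):
z = 2  # -> z = 2
y = 25  # -> y = 25
if z > y:  # condition is False
z = z + y  # -> z = 27
if z > 46:  # condition is False
else:
    y = z // 2  # -> y = 13

Answer: 13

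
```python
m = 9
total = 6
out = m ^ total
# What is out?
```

Trace (tracking out):
m = 9  # -> m = 9
total = 6  # -> total = 6
out = m ^ total  # -> out = 15

Answer: 15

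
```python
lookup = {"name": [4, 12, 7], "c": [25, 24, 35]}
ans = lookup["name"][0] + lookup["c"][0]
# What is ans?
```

Answer: 29

Derivation:
Trace (tracking ans):
lookup = {'name': [4, 12, 7], 'c': [25, 24, 35]}  # -> lookup = {'name': [4, 12, 7], 'c': [25, 24, 35]}
ans = lookup['name'][0] + lookup['c'][0]  # -> ans = 29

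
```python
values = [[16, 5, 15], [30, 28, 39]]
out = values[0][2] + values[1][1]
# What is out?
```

Trace (tracking out):
values = [[16, 5, 15], [30, 28, 39]]  # -> values = [[16, 5, 15], [30, 28, 39]]
out = values[0][2] + values[1][1]  # -> out = 43

Answer: 43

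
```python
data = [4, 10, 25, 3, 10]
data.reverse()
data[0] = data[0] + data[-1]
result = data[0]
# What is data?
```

Answer: [14, 3, 25, 10, 4]

Derivation:
Trace (tracking data):
data = [4, 10, 25, 3, 10]  # -> data = [4, 10, 25, 3, 10]
data.reverse()  # -> data = [10, 3, 25, 10, 4]
data[0] = data[0] + data[-1]  # -> data = [14, 3, 25, 10, 4]
result = data[0]  # -> result = 14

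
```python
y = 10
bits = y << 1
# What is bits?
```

Trace (tracking bits):
y = 10  # -> y = 10
bits = y << 1  # -> bits = 20

Answer: 20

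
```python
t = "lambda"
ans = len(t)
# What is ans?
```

Trace (tracking ans):
t = 'lambda'  # -> t = 'lambda'
ans = len(t)  # -> ans = 6

Answer: 6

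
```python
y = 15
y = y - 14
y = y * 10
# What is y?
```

Trace (tracking y):
y = 15  # -> y = 15
y = y - 14  # -> y = 1
y = y * 10  # -> y = 10

Answer: 10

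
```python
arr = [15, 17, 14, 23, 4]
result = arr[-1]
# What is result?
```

Trace (tracking result):
arr = [15, 17, 14, 23, 4]  # -> arr = [15, 17, 14, 23, 4]
result = arr[-1]  # -> result = 4

Answer: 4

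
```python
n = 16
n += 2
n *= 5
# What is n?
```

Trace (tracking n):
n = 16  # -> n = 16
n += 2  # -> n = 18
n *= 5  # -> n = 90

Answer: 90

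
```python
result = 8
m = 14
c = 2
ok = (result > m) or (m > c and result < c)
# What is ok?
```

Answer: False

Derivation:
Trace (tracking ok):
result = 8  # -> result = 8
m = 14  # -> m = 14
c = 2  # -> c = 2
ok = result > m or (m > c and result < c)  # -> ok = False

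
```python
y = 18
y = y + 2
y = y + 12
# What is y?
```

Answer: 32

Derivation:
Trace (tracking y):
y = 18  # -> y = 18
y = y + 2  # -> y = 20
y = y + 12  # -> y = 32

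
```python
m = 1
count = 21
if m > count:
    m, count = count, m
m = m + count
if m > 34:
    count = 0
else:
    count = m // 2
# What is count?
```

Answer: 11

Derivation:
Trace (tracking count):
m = 1  # -> m = 1
count = 21  # -> count = 21
if m > count:  # condition is False
m = m + count  # -> m = 22
if m > 34:  # condition is False
else:
    count = m // 2  # -> count = 11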